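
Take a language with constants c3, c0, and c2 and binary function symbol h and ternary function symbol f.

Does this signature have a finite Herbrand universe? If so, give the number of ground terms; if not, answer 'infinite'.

infinite

The signature has at least one function symbol (h, arity 2) and at least one constant (c3).
Iterating h gives infinitely many distinct ground terms: c3, h(c3, c3), h(h(c3, c3), h(c3, c3)), ...
So the Herbrand universe is infinite.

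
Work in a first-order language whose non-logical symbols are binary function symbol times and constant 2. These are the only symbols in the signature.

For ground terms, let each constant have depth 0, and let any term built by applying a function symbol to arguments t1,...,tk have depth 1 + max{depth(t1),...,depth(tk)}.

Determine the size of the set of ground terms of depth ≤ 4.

If N_k denotes the number of depth-≤k ground terms, the 1 constant gives N_0 = 1, and each function symbol of arity r contributes N_{k-1}^r new terms at level k: N_k = 1 + N_{k-1}^2.
N_0 = 1
N_1 = 1 + 1^2 = 2
N_2 = 1 + 2^2 = 5
N_3 = 1 + 5^2 = 26
N_4 = 1 + 26^2 = 677

677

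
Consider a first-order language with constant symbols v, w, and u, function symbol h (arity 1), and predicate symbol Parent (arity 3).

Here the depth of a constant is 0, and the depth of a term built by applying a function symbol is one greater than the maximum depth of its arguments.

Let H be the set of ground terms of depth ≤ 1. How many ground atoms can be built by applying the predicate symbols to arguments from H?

First count ground terms of depth ≤ 1.
Let N_k = |{terms of depth ≤ k}|. Then N_0 = 3 and N_k = 3 + N_{k-1} for k ≥ 1 (one summand per function symbol, arity giving the exponent).
N_0 = 3
N_1 = 3 + 3 = 6
Explicitly: v, w, u, h(v), h(w), h(u).
So |H| = 6.
For each predicate symbol, the number of ground atoms is |H| raised to its arity; summing:
  Parent: 6^3 = 216
Total ground atoms: 216.

216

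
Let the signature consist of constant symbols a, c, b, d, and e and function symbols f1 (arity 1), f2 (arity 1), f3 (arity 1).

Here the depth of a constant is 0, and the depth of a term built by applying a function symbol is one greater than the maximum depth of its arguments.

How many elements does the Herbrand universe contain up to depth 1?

20

Count level by level. With function symbols f1/1, f2/1, f3/1, the terms of depth ≤ k are the 5 constants together with each function applied to depth-≤(k−1) tuples, so N_k = 5 + N_{k-1} + N_{k-1} + N_{k-1}.
N_0 = 5
N_1 = 5 + 5 + 5 + 5 = 20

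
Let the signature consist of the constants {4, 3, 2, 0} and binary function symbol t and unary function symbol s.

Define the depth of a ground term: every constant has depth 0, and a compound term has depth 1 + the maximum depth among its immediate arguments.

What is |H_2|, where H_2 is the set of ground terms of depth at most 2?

Write N_k for the number of ground terms of depth ≤ k. A term of depth ≤ k is either a constant or a function symbol applied to arguments of depth ≤ k−1, so N_k = 4 + N_{k-1}^2 + N_{k-1}.
N_0 = 4
N_1 = 4 + 4^2 + 4 = 24
N_2 = 4 + 24^2 + 24 = 604

604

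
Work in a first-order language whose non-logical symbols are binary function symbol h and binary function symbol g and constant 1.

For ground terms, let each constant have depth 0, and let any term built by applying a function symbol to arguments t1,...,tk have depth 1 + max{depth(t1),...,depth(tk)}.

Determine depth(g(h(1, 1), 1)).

2

depth(h(1, 1)) = 1 + max(0, 0) = 1
depth(g(h(1, 1), 1)) = 1 + max(1, 0) = 2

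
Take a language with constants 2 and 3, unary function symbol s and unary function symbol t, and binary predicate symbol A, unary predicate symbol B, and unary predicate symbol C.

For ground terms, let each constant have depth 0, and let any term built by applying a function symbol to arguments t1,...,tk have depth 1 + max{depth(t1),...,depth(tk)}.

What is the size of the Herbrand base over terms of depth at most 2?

First count ground terms of depth ≤ 2.
Let N_k count ground terms of depth at most k. Each non-constant term of depth ≤ k is some function symbol applied to depth-≤(k−1) arguments, giving N_k = 2 + N_{k-1} + N_{k-1}.
N_0 = 2
N_1 = 2 + 2 + 2 = 6
N_2 = 2 + 6 + 6 = 14
So |H| = 14.
Ground atoms are formed by filling each argument slot of a predicate with a term from H, so an r-ary predicate gives |H|^r atoms:
  A: 14^2 = 196;  B: 14;  C: 14
Total ground atoms: 196 + 14 + 14 = 224.

224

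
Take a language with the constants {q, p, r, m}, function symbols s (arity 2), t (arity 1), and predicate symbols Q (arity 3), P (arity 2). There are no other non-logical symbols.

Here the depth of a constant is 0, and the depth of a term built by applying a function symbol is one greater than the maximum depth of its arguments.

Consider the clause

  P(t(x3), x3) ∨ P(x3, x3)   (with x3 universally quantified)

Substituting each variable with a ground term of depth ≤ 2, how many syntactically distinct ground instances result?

604

Ground terms of depth ≤ 2:
  Write N_k for the number of ground terms of depth ≤ k. A term of depth ≤ k is either a constant or a function symbol applied to arguments of depth ≤ k−1, so N_k = 4 + N_{k-1}^2 + N_{k-1}.
  N_0 = 4
  N_1 = 4 + 4^2 + 4 = 24
  N_2 = 4 + 24^2 + 24 = 604
So there are 604 ground terms available for substitution.
The variable x3 ranges independently over the available ground terms, and distinct assignments produce distinct instances.
Number of ground instances = 604.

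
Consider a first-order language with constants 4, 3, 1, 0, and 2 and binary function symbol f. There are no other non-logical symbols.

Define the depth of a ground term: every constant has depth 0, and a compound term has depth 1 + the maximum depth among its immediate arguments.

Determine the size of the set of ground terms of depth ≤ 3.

819030

If N_k denotes the number of depth-≤k ground terms, the 5 constants give N_0 = 5, and each function symbol of arity r contributes N_{k-1}^r new terms at level k: N_k = 5 + N_{k-1}^2.
N_0 = 5
N_1 = 5 + 5^2 = 30
N_2 = 5 + 30^2 = 905
N_3 = 5 + 905^2 = 819030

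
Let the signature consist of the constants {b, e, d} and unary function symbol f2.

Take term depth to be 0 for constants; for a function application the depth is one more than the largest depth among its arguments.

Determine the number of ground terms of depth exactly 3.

Write N_k for the number of ground terms of depth ≤ k. A term of depth ≤ k is either a constant or a function symbol applied to arguments of depth ≤ k−1, so N_k = 3 + N_{k-1}.
N_0 = 3
N_1 = 3 + 3 = 6
N_2 = 3 + 6 = 9
N_3 = 3 + 9 = 12
Terms of depth exactly 3: N_3 − N_2 = 12 − 9 = 3.

3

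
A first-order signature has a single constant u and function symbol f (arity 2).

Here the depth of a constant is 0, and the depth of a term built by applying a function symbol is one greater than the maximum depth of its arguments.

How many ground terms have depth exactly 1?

Let N_k count ground terms of depth at most k. Each non-constant term of depth ≤ k is some function symbol applied to depth-≤(k−1) arguments, giving N_k = 1 + N_{k-1}^2.
N_0 = 1
N_1 = 1 + 1^2 = 2
Terms of depth exactly 1: N_1 − N_0 = 2 − 1 = 1.

1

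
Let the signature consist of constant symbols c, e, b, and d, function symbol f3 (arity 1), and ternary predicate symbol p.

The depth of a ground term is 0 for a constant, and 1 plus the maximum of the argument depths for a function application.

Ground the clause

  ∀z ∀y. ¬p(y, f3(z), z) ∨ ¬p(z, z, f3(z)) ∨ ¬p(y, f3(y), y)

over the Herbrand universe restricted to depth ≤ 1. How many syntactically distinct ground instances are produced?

Ground terms of depth ≤ 1:
  If N_k denotes the number of depth-≤k ground terms, the 4 constants give N_0 = 4, and each function symbol of arity r contributes N_{k-1}^r new terms at level k: N_k = 4 + N_{k-1}.
  N_0 = 4
  N_1 = 4 + 4 = 8
  Explicitly: c, e, b, d, f3(c), f3(e), f3(b), f3(d).
So there are 8 ground terms available for substitution.
The clause has 2 distinct variables (z, y), each appearing in the body. In the free term algebra distinct substitutions yield syntactically distinct ground instances.
Number of ground instances = 8^2 = 64.

64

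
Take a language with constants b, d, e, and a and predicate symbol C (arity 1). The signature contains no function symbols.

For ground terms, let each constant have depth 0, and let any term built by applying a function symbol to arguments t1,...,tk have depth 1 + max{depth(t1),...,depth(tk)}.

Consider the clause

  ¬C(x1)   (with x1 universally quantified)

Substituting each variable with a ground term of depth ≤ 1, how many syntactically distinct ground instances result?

4

Ground terms of depth ≤ 1:
  With no function symbols every ground term is a constant, so there are exactly 4 ground terms at every depth bound.
  N_0 = 4
  N_1 = 4
So there are 4 ground terms available for substitution.
The body mentions the single quantified variable x1; since ground terms form a free algebra, no two substitutions collapse to the same formula.
Number of ground instances = 4.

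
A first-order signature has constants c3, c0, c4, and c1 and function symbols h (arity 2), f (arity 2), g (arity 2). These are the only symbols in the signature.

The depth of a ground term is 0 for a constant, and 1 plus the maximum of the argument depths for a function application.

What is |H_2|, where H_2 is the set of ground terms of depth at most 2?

Let N_k count ground terms of depth at most k. Each non-constant term of depth ≤ k is some function symbol applied to depth-≤(k−1) arguments, giving N_k = 4 + N_{k-1}^2 + N_{k-1}^2 + N_{k-1}^2.
N_0 = 4
N_1 = 4 + 4^2 + 4^2 + 4^2 = 52
N_2 = 4 + 52^2 + 52^2 + 52^2 = 8116

8116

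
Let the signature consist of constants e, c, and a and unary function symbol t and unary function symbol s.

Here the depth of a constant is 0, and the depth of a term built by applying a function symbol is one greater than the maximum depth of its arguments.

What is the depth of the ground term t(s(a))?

2

depth(s(a)) = 1 + depth(a) = 1 + 0 = 1
depth(t(s(a))) = 1 + depth(s(a)) = 1 + 1 = 2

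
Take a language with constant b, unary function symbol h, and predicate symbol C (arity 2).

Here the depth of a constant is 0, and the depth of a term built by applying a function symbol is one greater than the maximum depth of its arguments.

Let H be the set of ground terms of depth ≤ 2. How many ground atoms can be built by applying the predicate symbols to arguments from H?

9

First count ground terms of depth ≤ 2.
Let N_k = |{terms of depth ≤ k}|. Then N_0 = 1 and N_k = 1 + N_{k-1} for k ≥ 1 (one summand per function symbol, arity giving the exponent).
N_0 = 1
N_1 = 1 + 1 = 2
N_2 = 1 + 2 = 3
Explicitly: b, h(b), h(h(b)).
So |H| = 3.
Ground atoms are formed by filling each argument slot of a predicate with a term from H, so an r-ary predicate gives |H|^r atoms:
  C: 3^2 = 9
Total ground atoms: 9.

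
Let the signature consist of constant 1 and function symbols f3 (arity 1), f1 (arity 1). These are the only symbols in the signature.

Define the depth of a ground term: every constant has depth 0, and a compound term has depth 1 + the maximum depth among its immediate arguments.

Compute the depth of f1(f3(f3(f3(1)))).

depth(f3(1)) = 1 + depth(1) = 1 + 0 = 1
depth(f3(f3(1))) = 1 + depth(f3(1)) = 1 + 1 = 2
depth(f3(f3(f3(1)))) = 1 + depth(f3(f3(1))) = 1 + 2 = 3
depth(f1(f3(f3(f3(1))))) = 1 + depth(f3(f3(f3(1)))) = 1 + 3 = 4

4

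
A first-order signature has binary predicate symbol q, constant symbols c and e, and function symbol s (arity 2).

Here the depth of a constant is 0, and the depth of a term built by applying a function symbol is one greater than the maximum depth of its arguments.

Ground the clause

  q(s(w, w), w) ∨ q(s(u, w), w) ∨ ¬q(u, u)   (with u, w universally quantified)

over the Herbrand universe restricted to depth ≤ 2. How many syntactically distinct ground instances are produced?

1444

Ground terms of depth ≤ 2:
  If N_k denotes the number of depth-≤k ground terms, the 2 constants give N_0 = 2, and each function symbol of arity r contributes N_{k-1}^r new terms at level k: N_k = 2 + N_{k-1}^2.
  N_0 = 2
  N_1 = 2 + 2^2 = 6
  N_2 = 2 + 6^2 = 38
So there are 38 ground terms available for substitution.
The body mentions every one of the 2 quantified variables; since ground terms form a free algebra, no two substitutions collapse to the same formula.
Number of ground instances = 38^2 = 1444.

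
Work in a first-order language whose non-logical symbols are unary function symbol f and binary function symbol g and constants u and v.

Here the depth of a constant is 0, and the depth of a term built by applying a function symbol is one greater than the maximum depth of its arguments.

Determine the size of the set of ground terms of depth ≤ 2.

Write N_k for the number of ground terms of depth ≤ k. A term of depth ≤ k is either a constant or a function symbol applied to arguments of depth ≤ k−1, so N_k = 2 + N_{k-1} + N_{k-1}^2.
N_0 = 2
N_1 = 2 + 2 + 2^2 = 8
N_2 = 2 + 8 + 8^2 = 74

74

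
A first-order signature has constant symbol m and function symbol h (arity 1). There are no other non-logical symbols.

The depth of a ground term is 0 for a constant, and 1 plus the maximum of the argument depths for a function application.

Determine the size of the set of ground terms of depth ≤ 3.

4

If N_k denotes the number of depth-≤k ground terms, the 1 constant gives N_0 = 1, and each function symbol of arity r contributes N_{k-1}^r new terms at level k: N_k = 1 + N_{k-1}.
N_0 = 1
N_1 = 1 + 1 = 2
N_2 = 1 + 2 = 3
N_3 = 1 + 3 = 4
Explicitly: m, h(m), h(h(m)), h(h(h(m))).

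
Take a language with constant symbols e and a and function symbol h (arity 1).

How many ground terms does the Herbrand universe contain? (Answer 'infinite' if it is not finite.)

The signature has at least one function symbol (h, arity 1) and at least one constant (e).
Iterating h gives infinitely many distinct ground terms: e, h(e), h(h(e)), ...
So the Herbrand universe is infinite.

infinite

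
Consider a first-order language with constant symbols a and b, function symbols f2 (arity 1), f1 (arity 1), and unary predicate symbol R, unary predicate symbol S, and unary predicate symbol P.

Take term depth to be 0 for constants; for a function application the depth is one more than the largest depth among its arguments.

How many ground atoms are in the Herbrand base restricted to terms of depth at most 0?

6

First count ground terms of depth ≤ 0.
If N_k denotes the number of depth-≤k ground terms, the 2 constants give N_0 = 2, and each function symbol of arity r contributes N_{k-1}^r new terms at level k: N_k = 2 + N_{k-1} + N_{k-1}.
N_0 = 2
Explicitly: a, b.
So |H| = 2.
A ground atom is a predicate applied to a tuple of terms from H, so the count is the sum over predicates of |H|^arity:
  R: 2;  S: 2;  P: 2
Total ground atoms: 2 + 2 + 2 = 6.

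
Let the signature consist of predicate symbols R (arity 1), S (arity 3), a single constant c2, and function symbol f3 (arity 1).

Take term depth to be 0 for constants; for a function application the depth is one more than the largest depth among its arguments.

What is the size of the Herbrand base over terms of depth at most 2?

First count ground terms of depth ≤ 2.
Let N_k count ground terms of depth at most k. Each non-constant term of depth ≤ k is some function symbol applied to depth-≤(k−1) arguments, giving N_k = 1 + N_{k-1}.
N_0 = 1
N_1 = 1 + 1 = 2
N_2 = 1 + 2 = 3
So |H| = 3.
Ground atoms are formed by filling each argument slot of a predicate with a term from H, so an r-ary predicate gives |H|^r atoms:
  R: 3;  S: 3^3 = 27
Total ground atoms: 3 + 27 = 30.

30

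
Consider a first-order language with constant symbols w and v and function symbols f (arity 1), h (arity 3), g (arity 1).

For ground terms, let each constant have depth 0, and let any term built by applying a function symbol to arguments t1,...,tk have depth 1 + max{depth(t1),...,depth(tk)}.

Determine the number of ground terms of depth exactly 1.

Write N_k for the number of ground terms of depth ≤ k. A term of depth ≤ k is either a constant or a function symbol applied to arguments of depth ≤ k−1, so N_k = 2 + N_{k-1} + N_{k-1}^3 + N_{k-1}.
N_0 = 2
N_1 = 2 + 2 + 2^3 + 2 = 14
Terms of depth exactly 1: N_1 − N_0 = 14 − 2 = 12.

12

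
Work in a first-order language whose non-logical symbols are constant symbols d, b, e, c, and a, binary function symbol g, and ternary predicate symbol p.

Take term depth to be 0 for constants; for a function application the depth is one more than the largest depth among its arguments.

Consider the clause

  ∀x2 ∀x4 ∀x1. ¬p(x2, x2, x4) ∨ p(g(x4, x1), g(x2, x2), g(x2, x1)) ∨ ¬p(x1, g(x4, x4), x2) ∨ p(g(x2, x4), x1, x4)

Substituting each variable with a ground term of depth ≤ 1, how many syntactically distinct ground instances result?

27000

Ground terms of depth ≤ 1:
  Let N_k count ground terms of depth at most k. Each non-constant term of depth ≤ k is some function symbol applied to depth-≤(k−1) arguments, giving N_k = 5 + N_{k-1}^2.
  N_0 = 5
  N_1 = 5 + 5^2 = 30
So there are 30 ground terms available for substitution.
The clause has 3 distinct variables (x2, x4, x1), each appearing in the body. In the free term algebra distinct substitutions yield syntactically distinct ground instances.
Number of ground instances = 30^3 = 27000.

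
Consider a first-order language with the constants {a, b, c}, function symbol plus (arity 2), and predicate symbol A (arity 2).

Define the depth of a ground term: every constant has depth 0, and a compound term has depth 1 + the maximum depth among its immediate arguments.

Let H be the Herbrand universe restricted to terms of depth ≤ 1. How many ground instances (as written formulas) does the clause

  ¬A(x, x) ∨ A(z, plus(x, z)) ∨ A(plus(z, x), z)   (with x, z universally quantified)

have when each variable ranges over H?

144

Ground terms of depth ≤ 1:
  Let N_k = |{terms of depth ≤ k}|. Then N_0 = 3 and N_k = 3 + N_{k-1}^2 for k ≥ 1 (one summand per function symbol, arity giving the exponent).
  N_0 = 3
  N_1 = 3 + 3^2 = 12
  Explicitly: a, b, c, plus(a, a), plus(a, b), plus(a, c), plus(b, a), plus(b, b), plus(b, c), plus(c, a), plus(c, b), plus(c, c).
So there are 12 ground terms available for substitution.
Each of x, z ranges independently over the available ground terms, and distinct assignments produce distinct instances.
Number of ground instances = 12^2 = 144.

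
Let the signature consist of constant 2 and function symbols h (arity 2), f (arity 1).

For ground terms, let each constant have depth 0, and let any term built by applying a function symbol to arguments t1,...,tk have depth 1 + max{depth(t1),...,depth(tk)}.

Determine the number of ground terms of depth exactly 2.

If N_k denotes the number of depth-≤k ground terms, the 1 constant gives N_0 = 1, and each function symbol of arity r contributes N_{k-1}^r new terms at level k: N_k = 1 + N_{k-1}^2 + N_{k-1}.
N_0 = 1
N_1 = 1 + 1^2 + 1 = 3
N_2 = 1 + 3^2 + 3 = 13
Terms of depth exactly 2: N_2 − N_1 = 13 − 3 = 10.

10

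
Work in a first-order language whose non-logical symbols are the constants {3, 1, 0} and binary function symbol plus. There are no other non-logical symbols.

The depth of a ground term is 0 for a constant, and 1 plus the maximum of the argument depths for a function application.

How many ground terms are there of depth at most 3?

21612

If N_k denotes the number of depth-≤k ground terms, the 3 constants give N_0 = 3, and each function symbol of arity r contributes N_{k-1}^r new terms at level k: N_k = 3 + N_{k-1}^2.
N_0 = 3
N_1 = 3 + 3^2 = 12
N_2 = 3 + 12^2 = 147
N_3 = 3 + 147^2 = 21612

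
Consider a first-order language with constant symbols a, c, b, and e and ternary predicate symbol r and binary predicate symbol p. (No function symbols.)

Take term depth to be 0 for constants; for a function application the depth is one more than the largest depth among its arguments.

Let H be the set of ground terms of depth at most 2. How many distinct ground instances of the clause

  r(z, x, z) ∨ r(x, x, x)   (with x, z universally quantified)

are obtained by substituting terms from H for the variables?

16

Ground terms of depth ≤ 2:
  With no function symbols every ground term is a constant, so there are exactly 4 ground terms at every depth bound.
  N_0 = 4
  N_1 = 4
  N_2 = 4
So there are 4 ground terms available for substitution.
There are 2 variables to instantiate (x, z), each occurring in at least one literal, so different choices give different ground instances.
Number of ground instances = 4^2 = 16.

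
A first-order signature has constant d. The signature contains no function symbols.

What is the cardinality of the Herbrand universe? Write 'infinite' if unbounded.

There are no function symbols, so the only ground term is the single constant.
The Herbrand universe is {d}, finite with 1 element.

1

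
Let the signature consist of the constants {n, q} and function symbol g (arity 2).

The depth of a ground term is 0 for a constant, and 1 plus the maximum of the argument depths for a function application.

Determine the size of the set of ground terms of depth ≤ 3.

1446

Let N_k count ground terms of depth at most k. Each non-constant term of depth ≤ k is some function symbol applied to depth-≤(k−1) arguments, giving N_k = 2 + N_{k-1}^2.
N_0 = 2
N_1 = 2 + 2^2 = 6
N_2 = 2 + 6^2 = 38
N_3 = 2 + 38^2 = 1446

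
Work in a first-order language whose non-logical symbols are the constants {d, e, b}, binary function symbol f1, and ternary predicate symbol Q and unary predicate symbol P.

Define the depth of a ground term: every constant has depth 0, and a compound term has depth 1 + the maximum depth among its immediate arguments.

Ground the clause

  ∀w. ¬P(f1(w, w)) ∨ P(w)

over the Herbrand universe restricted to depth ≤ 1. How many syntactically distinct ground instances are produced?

Ground terms of depth ≤ 1:
  Write N_k for the number of ground terms of depth ≤ k. A term of depth ≤ k is either a constant or a function symbol applied to arguments of depth ≤ k−1, so N_k = 3 + N_{k-1}^2.
  N_0 = 3
  N_1 = 3 + 3^2 = 12
  Explicitly: d, e, b, f1(d, d), f1(d, e), f1(d, b), f1(e, d), f1(e, e), f1(e, b), f1(b, d), f1(b, e), f1(b, b).
So there are 12 ground terms available for substitution.
The variable w ranges independently over the available ground terms, and distinct assignments produce distinct instances.
Number of ground instances = 12.

12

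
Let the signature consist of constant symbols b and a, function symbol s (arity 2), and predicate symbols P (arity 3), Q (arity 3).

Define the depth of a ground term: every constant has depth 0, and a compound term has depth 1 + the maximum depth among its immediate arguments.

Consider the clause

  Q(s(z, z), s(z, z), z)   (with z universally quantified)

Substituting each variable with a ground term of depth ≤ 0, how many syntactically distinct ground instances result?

2

Ground terms of depth ≤ 0:
  Write N_k for the number of ground terms of depth ≤ k. A term of depth ≤ k is either a constant or a function symbol applied to arguments of depth ≤ k−1, so N_k = 2 + N_{k-1}^2.
  N_0 = 2
  Explicitly: b, a.
So there are 2 ground terms available for substitution.
The variable z ranges independently over the available ground terms, and distinct assignments produce distinct instances.
Number of ground instances = 2.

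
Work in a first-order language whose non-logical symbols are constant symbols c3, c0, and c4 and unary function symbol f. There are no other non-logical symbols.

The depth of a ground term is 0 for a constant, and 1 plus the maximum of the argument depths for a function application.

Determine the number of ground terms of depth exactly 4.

If N_k denotes the number of depth-≤k ground terms, the 3 constants give N_0 = 3, and each function symbol of arity r contributes N_{k-1}^r new terms at level k: N_k = 3 + N_{k-1}.
N_0 = 3
N_1 = 3 + 3 = 6
N_2 = 3 + 6 = 9
N_3 = 3 + 9 = 12
N_4 = 3 + 12 = 15
Terms of depth exactly 4: N_4 − N_3 = 15 − 12 = 3.

3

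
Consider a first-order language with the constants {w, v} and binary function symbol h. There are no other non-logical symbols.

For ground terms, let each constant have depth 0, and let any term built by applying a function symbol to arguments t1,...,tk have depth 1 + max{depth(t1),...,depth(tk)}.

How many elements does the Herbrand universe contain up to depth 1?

6

Write N_k for the number of ground terms of depth ≤ k. A term of depth ≤ k is either a constant or a function symbol applied to arguments of depth ≤ k−1, so N_k = 2 + N_{k-1}^2.
N_0 = 2
N_1 = 2 + 2^2 = 6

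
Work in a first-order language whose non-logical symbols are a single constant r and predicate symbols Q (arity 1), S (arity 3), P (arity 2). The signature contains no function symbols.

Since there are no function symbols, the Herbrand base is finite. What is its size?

With no function symbols, the Herbrand universe is just the 1 constant.
Ground atoms per predicate: Q: 1, S: 1^3 = 1, P: 1^2 = 1.
Herbrand base size = 1 + 1 + 1 = 3.

3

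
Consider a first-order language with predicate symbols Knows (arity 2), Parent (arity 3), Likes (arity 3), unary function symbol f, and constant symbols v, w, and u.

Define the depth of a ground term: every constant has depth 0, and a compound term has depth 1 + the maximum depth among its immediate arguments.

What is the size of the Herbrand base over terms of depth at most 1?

468

First count ground terms of depth ≤ 1.
Write N_k for the number of ground terms of depth ≤ k. A term of depth ≤ k is either a constant or a function symbol applied to arguments of depth ≤ k−1, so N_k = 3 + N_{k-1}.
N_0 = 3
N_1 = 3 + 3 = 6
Explicitly: v, w, u, f(v), f(w), f(u).
So |H| = 6.
For each predicate symbol, the number of ground atoms is |H| raised to its arity; summing:
  Knows: 6^2 = 36;  Parent: 6^3 = 216;  Likes: 6^3 = 216
Total ground atoms: 36 + 216 + 216 = 468.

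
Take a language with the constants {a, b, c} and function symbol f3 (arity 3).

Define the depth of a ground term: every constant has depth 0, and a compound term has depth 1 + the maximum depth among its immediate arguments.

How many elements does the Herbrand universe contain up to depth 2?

27003

If N_k denotes the number of depth-≤k ground terms, the 3 constants give N_0 = 3, and each function symbol of arity r contributes N_{k-1}^r new terms at level k: N_k = 3 + N_{k-1}^3.
N_0 = 3
N_1 = 3 + 3^3 = 30
N_2 = 3 + 30^3 = 27003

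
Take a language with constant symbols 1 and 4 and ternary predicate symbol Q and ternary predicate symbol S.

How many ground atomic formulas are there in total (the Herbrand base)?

16

With no function symbols, the Herbrand universe is just the 2 constants.
Ground atoms per predicate: Q: 2^3 = 8, S: 2^3 = 8.
Herbrand base size = 8 + 8 = 16.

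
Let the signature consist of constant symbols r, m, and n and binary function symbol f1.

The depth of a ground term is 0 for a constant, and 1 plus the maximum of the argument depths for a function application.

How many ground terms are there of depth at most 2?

If N_k denotes the number of depth-≤k ground terms, the 3 constants give N_0 = 3, and each function symbol of arity r contributes N_{k-1}^r new terms at level k: N_k = 3 + N_{k-1}^2.
N_0 = 3
N_1 = 3 + 3^2 = 12
N_2 = 3 + 12^2 = 147

147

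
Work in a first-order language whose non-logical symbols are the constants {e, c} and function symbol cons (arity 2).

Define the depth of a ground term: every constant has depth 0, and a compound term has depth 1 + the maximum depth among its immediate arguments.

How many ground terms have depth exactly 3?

1408

Write N_k for the number of ground terms of depth ≤ k. A term of depth ≤ k is either a constant or a function symbol applied to arguments of depth ≤ k−1, so N_k = 2 + N_{k-1}^2.
N_0 = 2
N_1 = 2 + 2^2 = 6
N_2 = 2 + 6^2 = 38
N_3 = 2 + 38^2 = 1446
Terms of depth exactly 3: N_3 − N_2 = 1446 − 38 = 1408.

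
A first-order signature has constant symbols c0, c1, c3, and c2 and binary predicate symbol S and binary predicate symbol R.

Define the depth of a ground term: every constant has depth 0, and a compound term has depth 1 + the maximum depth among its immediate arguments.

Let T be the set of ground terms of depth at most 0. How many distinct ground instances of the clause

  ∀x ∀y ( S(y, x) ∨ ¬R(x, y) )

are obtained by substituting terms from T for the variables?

Ground terms of depth ≤ 0:
  With no function symbols every ground term is a constant, so there are exactly 4 ground terms at every depth bound.
  N_0 = 4
So there are 4 ground terms available for substitution.
The clause has 2 distinct variables (x, y), each appearing in the body. In the free term algebra distinct substitutions yield syntactically distinct ground instances.
Number of ground instances = 4^2 = 16.

16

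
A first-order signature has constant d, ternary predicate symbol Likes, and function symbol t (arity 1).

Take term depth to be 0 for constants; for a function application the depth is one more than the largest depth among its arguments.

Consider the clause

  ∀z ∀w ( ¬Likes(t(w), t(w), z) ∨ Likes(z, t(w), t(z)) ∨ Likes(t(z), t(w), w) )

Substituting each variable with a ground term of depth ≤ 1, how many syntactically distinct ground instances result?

Ground terms of depth ≤ 1:
  If N_k denotes the number of depth-≤k ground terms, the 1 constant gives N_0 = 1, and each function symbol of arity r contributes N_{k-1}^r new terms at level k: N_k = 1 + N_{k-1}.
  N_0 = 1
  N_1 = 1 + 1 = 2
  Explicitly: d, t(d).
So there are 2 ground terms available for substitution.
The clause has 2 distinct variables (z, w), each appearing in the body. In the free term algebra distinct substitutions yield syntactically distinct ground instances.
Number of ground instances = 2^2 = 4.

4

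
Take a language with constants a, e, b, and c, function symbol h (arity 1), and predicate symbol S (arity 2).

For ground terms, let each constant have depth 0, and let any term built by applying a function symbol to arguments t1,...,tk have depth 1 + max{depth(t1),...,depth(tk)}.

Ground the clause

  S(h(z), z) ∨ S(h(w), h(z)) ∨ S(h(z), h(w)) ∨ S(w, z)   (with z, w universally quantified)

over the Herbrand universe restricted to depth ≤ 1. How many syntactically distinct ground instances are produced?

Ground terms of depth ≤ 1:
  Let N_k = |{terms of depth ≤ k}|. Then N_0 = 4 and N_k = 4 + N_{k-1} for k ≥ 1 (one summand per function symbol, arity giving the exponent).
  N_0 = 4
  N_1 = 4 + 4 = 8
So there are 8 ground terms available for substitution.
The clause has 2 distinct variables (z, w), each appearing in the body. In the free term algebra distinct substitutions yield syntactically distinct ground instances.
Number of ground instances = 8^2 = 64.

64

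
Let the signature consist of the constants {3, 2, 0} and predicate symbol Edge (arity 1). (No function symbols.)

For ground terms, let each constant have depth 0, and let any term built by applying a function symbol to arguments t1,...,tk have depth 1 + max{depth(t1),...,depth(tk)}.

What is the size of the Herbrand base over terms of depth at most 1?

First count ground terms of depth ≤ 1.
With no function symbols every ground term is a constant, so there are exactly 3 ground terms at every depth bound.
N_0 = 3
N_1 = 3
So |H| = 3.
For each predicate symbol, the number of ground atoms is |H| raised to its arity; summing:
  Edge: 3
Total ground atoms: 3.

3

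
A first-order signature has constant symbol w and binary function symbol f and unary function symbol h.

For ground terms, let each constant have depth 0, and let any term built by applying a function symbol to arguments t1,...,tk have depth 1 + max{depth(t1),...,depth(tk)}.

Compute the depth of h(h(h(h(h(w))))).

5

depth(h(w)) = 1 + depth(w) = 1 + 0 = 1
depth(h(h(w))) = 1 + depth(h(w)) = 1 + 1 = 2
depth(h(h(h(w)))) = 1 + depth(h(h(w))) = 1 + 2 = 3
depth(h(h(h(h(w))))) = 1 + depth(h(h(h(w)))) = 1 + 3 = 4
depth(h(h(h(h(h(w)))))) = 1 + depth(h(h(h(h(w))))) = 1 + 4 = 5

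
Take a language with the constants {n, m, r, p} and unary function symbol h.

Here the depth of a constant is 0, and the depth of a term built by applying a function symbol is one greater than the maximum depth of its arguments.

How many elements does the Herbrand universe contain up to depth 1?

8

If N_k denotes the number of depth-≤k ground terms, the 4 constants give N_0 = 4, and each function symbol of arity r contributes N_{k-1}^r new terms at level k: N_k = 4 + N_{k-1}.
N_0 = 4
N_1 = 4 + 4 = 8
Explicitly: n, m, r, p, h(n), h(m), h(r), h(p).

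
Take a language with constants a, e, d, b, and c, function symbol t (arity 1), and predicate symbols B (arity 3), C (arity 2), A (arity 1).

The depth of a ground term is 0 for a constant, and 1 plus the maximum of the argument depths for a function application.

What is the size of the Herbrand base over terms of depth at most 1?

1110

First count ground terms of depth ≤ 1.
Let N_k count ground terms of depth at most k. Each non-constant term of depth ≤ k is some function symbol applied to depth-≤(k−1) arguments, giving N_k = 5 + N_{k-1}.
N_0 = 5
N_1 = 5 + 5 = 10
Explicitly: a, e, d, b, c, t(a), t(e), t(d), t(b), t(c).
So |H| = 10.
For each predicate symbol, the number of ground atoms is |H| raised to its arity; summing:
  B: 10^3 = 1000;  C: 10^2 = 100;  A: 10
Total ground atoms: 1000 + 100 + 10 = 1110.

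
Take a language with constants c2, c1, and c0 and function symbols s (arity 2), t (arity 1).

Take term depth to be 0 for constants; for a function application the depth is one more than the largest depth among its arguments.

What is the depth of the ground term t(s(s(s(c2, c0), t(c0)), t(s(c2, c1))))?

depth(s(c2, c0)) = 1 + max(0, 0) = 1
depth(t(c0)) = 1 + depth(c0) = 1 + 0 = 1
depth(s(s(c2, c0), t(c0))) = 1 + max(1, 1) = 2
depth(s(c2, c1)) = 1 + max(0, 0) = 1
depth(t(s(c2, c1))) = 1 + depth(s(c2, c1)) = 1 + 1 = 2
depth(s(s(s(c2, c0), t(c0)), t(s(c2, c1)))) = 1 + max(2, 2) = 3
depth(t(s(s(s(c2, c0), t(c0)), t(s(c2, c1))))) = 1 + depth(s(s(s(c2, c0), t(c0)), t(s(c2, c1)))) = 1 + 3 = 4

4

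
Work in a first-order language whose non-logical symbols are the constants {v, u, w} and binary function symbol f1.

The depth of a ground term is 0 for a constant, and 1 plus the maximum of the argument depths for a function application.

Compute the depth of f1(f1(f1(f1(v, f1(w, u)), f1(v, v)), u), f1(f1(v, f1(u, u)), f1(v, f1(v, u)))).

depth(f1(w, u)) = 1 + max(0, 0) = 1
depth(f1(v, f1(w, u))) = 1 + max(0, 1) = 2
depth(f1(v, v)) = 1 + max(0, 0) = 1
depth(f1(f1(v, f1(w, u)), f1(v, v))) = 1 + max(2, 1) = 3
depth(f1(f1(f1(v, f1(w, u)), f1(v, v)), u)) = 1 + max(3, 0) = 4
depth(f1(u, u)) = 1 + max(0, 0) = 1
depth(f1(v, f1(u, u))) = 1 + max(0, 1) = 2
depth(f1(v, u)) = 1 + max(0, 0) = 1
depth(f1(v, f1(v, u))) = 1 + max(0, 1) = 2
depth(f1(f1(v, f1(u, u)), f1(v, f1(v, u)))) = 1 + max(2, 2) = 3
depth(f1(f1(f1(f1(v, f1(w, u)), f1(v, v)), u), f1(f1(v, f1(u, u)), f1(v, f1(v, u))))) = 1 + max(4, 3) = 5

5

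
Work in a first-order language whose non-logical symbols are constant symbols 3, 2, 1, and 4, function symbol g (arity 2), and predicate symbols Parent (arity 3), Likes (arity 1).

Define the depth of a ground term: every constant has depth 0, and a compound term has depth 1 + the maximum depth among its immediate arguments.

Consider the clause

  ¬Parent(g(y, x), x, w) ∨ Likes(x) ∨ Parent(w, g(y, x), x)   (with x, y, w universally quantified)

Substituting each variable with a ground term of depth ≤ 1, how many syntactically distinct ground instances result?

Ground terms of depth ≤ 1:
  Let N_k = |{terms of depth ≤ k}|. Then N_0 = 4 and N_k = 4 + N_{k-1}^2 for k ≥ 1 (one summand per function symbol, arity giving the exponent).
  N_0 = 4
  N_1 = 4 + 4^2 = 20
So there are 20 ground terms available for substitution.
The clause has 3 distinct variables (x, y, w), each appearing in the body. In the free term algebra distinct substitutions yield syntactically distinct ground instances.
Number of ground instances = 20^3 = 8000.

8000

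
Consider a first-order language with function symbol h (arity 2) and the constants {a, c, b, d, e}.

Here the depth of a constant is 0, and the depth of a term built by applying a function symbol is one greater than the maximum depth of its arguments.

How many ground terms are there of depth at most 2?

905

Write N_k for the number of ground terms of depth ≤ k. A term of depth ≤ k is either a constant or a function symbol applied to arguments of depth ≤ k−1, so N_k = 5 + N_{k-1}^2.
N_0 = 5
N_1 = 5 + 5^2 = 30
N_2 = 5 + 30^2 = 905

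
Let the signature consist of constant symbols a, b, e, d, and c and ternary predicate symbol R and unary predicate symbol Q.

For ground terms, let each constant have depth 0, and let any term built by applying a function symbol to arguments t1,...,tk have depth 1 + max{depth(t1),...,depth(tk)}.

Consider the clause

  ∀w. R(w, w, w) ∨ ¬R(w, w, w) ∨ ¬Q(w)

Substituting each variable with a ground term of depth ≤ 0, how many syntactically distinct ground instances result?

5

Ground terms of depth ≤ 0:
  With no function symbols every ground term is a constant, so there are exactly 5 ground terms at every depth bound.
  N_0 = 5
  Explicitly: a, b, e, d, c.
So there are 5 ground terms available for substitution.
There is 1 variable to instantiate (w),  occurring in at least one literal, so different choices give different ground instances.
Number of ground instances = 5.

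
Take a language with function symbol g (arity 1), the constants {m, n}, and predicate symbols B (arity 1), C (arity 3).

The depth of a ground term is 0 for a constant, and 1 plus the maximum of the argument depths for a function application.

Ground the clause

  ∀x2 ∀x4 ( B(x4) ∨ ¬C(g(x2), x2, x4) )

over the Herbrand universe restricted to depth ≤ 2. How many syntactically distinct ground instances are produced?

36

Ground terms of depth ≤ 2:
  Count level by level. With function symbols g/1, the terms of depth ≤ k are the 2 constants together with each function applied to depth-≤(k−1) tuples, so N_k = 2 + N_{k-1}.
  N_0 = 2
  N_1 = 2 + 2 = 4
  N_2 = 2 + 4 = 6
So there are 6 ground terms available for substitution.
There are 2 variables to instantiate (x2, x4), each occurring in at least one literal, so different choices give different ground instances.
Number of ground instances = 6^2 = 36.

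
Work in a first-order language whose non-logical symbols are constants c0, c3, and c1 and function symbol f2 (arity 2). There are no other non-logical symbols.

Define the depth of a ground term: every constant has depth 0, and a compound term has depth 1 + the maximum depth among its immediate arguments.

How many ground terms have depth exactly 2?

Let N_k = |{terms of depth ≤ k}|. Then N_0 = 3 and N_k = 3 + N_{k-1}^2 for k ≥ 1 (one summand per function symbol, arity giving the exponent).
N_0 = 3
N_1 = 3 + 3^2 = 12
N_2 = 3 + 12^2 = 147
Terms of depth exactly 2: N_2 − N_1 = 147 − 12 = 135.

135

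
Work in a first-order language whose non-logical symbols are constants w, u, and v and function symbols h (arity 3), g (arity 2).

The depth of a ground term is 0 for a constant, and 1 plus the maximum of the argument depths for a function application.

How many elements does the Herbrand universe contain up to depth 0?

3

Let N_k count ground terms of depth at most k. Each non-constant term of depth ≤ k is some function symbol applied to depth-≤(k−1) arguments, giving N_k = 3 + N_{k-1}^3 + N_{k-1}^2.
N_0 = 3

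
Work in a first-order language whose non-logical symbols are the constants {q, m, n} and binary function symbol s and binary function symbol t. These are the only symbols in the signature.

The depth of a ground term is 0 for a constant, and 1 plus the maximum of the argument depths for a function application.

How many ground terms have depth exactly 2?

Count level by level. With function symbols s/2, t/2, the terms of depth ≤ k are the 3 constants together with each function applied to depth-≤(k−1) tuples, so N_k = 3 + N_{k-1}^2 + N_{k-1}^2.
N_0 = 3
N_1 = 3 + 3^2 + 3^2 = 21
N_2 = 3 + 21^2 + 21^2 = 885
Terms of depth exactly 2: N_2 − N_1 = 885 − 21 = 864.

864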